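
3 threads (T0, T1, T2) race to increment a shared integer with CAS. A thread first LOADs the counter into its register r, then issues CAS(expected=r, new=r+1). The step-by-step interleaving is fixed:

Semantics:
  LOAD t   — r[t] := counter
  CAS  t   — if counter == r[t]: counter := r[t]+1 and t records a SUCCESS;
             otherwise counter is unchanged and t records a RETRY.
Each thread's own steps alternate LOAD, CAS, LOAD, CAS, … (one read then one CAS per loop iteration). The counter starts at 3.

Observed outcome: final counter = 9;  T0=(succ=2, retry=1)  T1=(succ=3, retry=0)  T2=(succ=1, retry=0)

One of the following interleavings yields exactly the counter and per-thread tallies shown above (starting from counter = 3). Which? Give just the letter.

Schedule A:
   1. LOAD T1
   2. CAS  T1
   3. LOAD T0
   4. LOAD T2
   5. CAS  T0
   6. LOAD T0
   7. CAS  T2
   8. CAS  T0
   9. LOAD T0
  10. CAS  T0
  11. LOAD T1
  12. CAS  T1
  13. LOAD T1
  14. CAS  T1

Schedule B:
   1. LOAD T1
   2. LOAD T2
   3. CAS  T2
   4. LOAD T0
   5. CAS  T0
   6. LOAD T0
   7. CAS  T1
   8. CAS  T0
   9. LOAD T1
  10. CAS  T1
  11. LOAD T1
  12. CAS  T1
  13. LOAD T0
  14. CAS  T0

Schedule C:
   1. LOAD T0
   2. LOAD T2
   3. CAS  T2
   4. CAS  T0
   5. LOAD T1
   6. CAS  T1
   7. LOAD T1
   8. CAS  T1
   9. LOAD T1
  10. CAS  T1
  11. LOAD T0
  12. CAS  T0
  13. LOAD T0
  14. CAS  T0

C

Simulating candidate C:
step 1: T0 LOAD ⇒ load; ctr=3 reg=3
step 2: T2 LOAD ⇒ load; ctr=3 reg=3
step 3: T2 CAS ⇒ ok; ctr=4 reg=3
step 4: T0 CAS ⇒ retry; ctr=4 reg=3
step 5: T1 LOAD ⇒ load; ctr=4 reg=4
step 6: T1 CAS ⇒ ok; ctr=5 reg=4
step 7: T1 LOAD ⇒ load; ctr=5 reg=5
step 8: T1 CAS ⇒ ok; ctr=6 reg=5
step 9: T1 LOAD ⇒ load; ctr=6 reg=6
step 10: T1 CAS ⇒ ok; ctr=7 reg=6
step 11: T0 LOAD ⇒ load; ctr=7 reg=7
step 12: T0 CAS ⇒ ok; ctr=8 reg=7
step 13: T0 LOAD ⇒ load; ctr=8 reg=8
step 14: T0 CAS ⇒ ok; ctr=9 reg=8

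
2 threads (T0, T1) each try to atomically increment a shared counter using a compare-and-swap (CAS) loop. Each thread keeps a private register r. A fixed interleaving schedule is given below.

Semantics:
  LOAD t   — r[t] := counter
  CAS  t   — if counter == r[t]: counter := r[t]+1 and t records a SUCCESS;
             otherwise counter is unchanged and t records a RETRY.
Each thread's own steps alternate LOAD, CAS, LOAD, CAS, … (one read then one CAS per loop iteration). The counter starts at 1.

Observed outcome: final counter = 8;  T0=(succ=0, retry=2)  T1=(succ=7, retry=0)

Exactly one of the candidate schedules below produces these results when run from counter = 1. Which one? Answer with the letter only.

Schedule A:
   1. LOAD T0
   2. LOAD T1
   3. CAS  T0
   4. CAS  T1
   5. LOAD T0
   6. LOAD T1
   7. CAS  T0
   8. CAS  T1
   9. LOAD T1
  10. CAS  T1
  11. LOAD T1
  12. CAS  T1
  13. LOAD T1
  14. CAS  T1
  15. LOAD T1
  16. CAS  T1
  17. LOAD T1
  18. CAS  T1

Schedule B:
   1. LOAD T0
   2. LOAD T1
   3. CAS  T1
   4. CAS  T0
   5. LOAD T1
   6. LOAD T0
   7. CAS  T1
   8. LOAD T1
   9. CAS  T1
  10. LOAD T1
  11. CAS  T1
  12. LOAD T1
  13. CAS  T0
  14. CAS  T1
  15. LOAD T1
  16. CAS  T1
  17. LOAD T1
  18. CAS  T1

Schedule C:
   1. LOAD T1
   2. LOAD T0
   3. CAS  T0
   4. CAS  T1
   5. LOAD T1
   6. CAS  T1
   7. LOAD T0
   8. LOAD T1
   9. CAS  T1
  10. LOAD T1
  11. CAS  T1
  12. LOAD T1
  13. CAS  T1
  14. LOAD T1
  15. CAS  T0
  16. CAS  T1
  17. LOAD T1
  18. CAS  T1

B

Run B:
T0 LOAD — after: cnt=1, r=1 — load
T1 LOAD — after: cnt=1, r=1 — load
T1 CAS — after: cnt=2, r=1 — ok
T0 CAS — after: cnt=2, r=1 — retry
T1 LOAD — after: cnt=2, r=2 — load
T0 LOAD — after: cnt=2, r=2 — load
T1 CAS — after: cnt=3, r=2 — ok
T1 LOAD — after: cnt=3, r=3 — load
T1 CAS — after: cnt=4, r=3 — ok
T1 LOAD — after: cnt=4, r=4 — load
T1 CAS — after: cnt=5, r=4 — ok
T1 LOAD — after: cnt=5, r=5 — load
T0 CAS — after: cnt=5, r=2 — retry
T1 CAS — after: cnt=6, r=5 — ok
T1 LOAD — after: cnt=6, r=6 — load
T1 CAS — after: cnt=7, r=6 — ok
T1 LOAD — after: cnt=7, r=7 — load
T1 CAS — after: cnt=8, r=7 — ok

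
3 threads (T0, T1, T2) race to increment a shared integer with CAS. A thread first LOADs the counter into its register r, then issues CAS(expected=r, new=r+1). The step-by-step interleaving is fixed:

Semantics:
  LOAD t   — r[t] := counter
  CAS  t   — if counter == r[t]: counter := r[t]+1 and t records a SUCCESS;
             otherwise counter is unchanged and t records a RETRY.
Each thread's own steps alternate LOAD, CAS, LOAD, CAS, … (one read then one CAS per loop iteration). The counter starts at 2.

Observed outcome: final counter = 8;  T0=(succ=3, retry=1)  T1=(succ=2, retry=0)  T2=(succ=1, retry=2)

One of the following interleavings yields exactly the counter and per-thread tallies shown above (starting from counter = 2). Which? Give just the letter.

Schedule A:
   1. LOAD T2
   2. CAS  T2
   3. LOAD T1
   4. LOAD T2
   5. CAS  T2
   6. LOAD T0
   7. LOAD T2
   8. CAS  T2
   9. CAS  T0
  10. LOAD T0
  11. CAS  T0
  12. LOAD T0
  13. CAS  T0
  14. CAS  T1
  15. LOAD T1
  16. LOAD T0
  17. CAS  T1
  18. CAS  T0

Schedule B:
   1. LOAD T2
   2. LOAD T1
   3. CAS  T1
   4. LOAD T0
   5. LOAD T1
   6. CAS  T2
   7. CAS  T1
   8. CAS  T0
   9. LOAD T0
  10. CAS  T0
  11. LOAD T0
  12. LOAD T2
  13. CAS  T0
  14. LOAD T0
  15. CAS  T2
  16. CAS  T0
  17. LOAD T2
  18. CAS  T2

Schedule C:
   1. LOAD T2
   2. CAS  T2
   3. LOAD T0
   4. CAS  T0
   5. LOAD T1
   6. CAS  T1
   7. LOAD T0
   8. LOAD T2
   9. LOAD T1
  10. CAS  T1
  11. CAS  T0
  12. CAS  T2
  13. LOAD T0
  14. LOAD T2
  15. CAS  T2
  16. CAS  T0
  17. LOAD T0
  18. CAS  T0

B

Tracing schedule B:
T2 LOAD — after: cnt=2, r=2 — load
T1 LOAD — after: cnt=2, r=2 — load
T1 CAS — after: cnt=3, r=2 — ok
T0 LOAD — after: cnt=3, r=3 — load
T1 LOAD — after: cnt=3, r=3 — load
T2 CAS — after: cnt=3, r=2 — retry
T1 CAS — after: cnt=4, r=3 — ok
T0 CAS — after: cnt=4, r=3 — retry
T0 LOAD — after: cnt=4, r=4 — load
T0 CAS — after: cnt=5, r=4 — ok
T0 LOAD — after: cnt=5, r=5 — load
T2 LOAD — after: cnt=5, r=5 — load
T0 CAS — after: cnt=6, r=5 — ok
T0 LOAD — after: cnt=6, r=6 — load
T2 CAS — after: cnt=6, r=5 — retry
T0 CAS — after: cnt=7, r=6 — ok
T2 LOAD — after: cnt=7, r=7 — load
T2 CAS — after: cnt=8, r=7 — ok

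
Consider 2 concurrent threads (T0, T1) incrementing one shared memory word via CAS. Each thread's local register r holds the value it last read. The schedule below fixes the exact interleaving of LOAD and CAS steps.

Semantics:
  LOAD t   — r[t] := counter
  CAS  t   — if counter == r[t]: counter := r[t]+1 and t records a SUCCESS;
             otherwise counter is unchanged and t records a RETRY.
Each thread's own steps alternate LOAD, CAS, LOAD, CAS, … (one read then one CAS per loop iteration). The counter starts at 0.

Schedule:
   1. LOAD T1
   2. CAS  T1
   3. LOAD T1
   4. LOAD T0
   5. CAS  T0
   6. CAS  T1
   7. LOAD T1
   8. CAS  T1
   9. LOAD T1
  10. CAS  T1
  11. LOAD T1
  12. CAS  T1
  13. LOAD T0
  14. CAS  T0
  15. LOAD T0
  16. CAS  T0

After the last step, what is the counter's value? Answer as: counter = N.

counter = 7

1. LOAD T1 → mem=0 r[T1]=0 [LOAD]
2. CAS T1 → mem=1 r[T1]=0 [OK]
3. LOAD T1 → mem=1 r[T1]=1 [LOAD]
4. LOAD T0 → mem=1 r[T0]=1 [LOAD]
5. CAS T0 → mem=2 r[T0]=1 [OK]
6. CAS T1 → mem=2 r[T1]=1 [RETRY]
7. LOAD T1 → mem=2 r[T1]=2 [LOAD]
8. CAS T1 → mem=3 r[T1]=2 [OK]
9. LOAD T1 → mem=3 r[T1]=3 [LOAD]
10. CAS T1 → mem=4 r[T1]=3 [OK]
11. LOAD T1 → mem=4 r[T1]=4 [LOAD]
12. CAS T1 → mem=5 r[T1]=4 [OK]
13. LOAD T0 → mem=5 r[T0]=5 [LOAD]
14. CAS T0 → mem=6 r[T0]=5 [OK]
15. LOAD T0 → mem=6 r[T0]=6 [LOAD]
16. CAS T0 → mem=7 r[T0]=6 [OK]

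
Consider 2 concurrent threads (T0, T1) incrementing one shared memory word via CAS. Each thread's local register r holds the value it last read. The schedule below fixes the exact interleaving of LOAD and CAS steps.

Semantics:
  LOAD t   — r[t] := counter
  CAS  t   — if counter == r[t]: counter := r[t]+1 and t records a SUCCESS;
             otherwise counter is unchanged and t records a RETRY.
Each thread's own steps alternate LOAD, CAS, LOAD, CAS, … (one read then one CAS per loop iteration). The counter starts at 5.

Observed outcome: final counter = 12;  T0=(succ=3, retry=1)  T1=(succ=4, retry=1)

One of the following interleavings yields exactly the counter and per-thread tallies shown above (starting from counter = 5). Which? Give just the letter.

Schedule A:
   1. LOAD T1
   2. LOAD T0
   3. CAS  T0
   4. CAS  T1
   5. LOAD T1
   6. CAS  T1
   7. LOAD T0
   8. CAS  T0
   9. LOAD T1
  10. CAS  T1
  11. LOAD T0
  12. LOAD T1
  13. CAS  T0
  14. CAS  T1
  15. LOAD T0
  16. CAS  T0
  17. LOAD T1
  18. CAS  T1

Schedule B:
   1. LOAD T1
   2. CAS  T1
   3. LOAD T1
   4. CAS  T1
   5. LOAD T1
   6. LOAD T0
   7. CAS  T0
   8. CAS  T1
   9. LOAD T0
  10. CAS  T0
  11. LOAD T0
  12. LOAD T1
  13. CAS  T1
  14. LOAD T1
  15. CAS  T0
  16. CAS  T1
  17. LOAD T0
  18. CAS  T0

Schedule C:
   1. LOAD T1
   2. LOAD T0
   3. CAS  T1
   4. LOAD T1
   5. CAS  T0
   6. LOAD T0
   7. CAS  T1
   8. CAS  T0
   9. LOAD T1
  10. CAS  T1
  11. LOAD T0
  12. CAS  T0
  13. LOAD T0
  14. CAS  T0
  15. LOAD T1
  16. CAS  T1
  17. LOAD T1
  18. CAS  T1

B

Run B:
step 1: T1 LOAD ⇒ load; ctr=5 reg=5
step 2: T1 CAS ⇒ ok; ctr=6 reg=5
step 3: T1 LOAD ⇒ load; ctr=6 reg=6
step 4: T1 CAS ⇒ ok; ctr=7 reg=6
step 5: T1 LOAD ⇒ load; ctr=7 reg=7
step 6: T0 LOAD ⇒ load; ctr=7 reg=7
step 7: T0 CAS ⇒ ok; ctr=8 reg=7
step 8: T1 CAS ⇒ retry; ctr=8 reg=7
step 9: T0 LOAD ⇒ load; ctr=8 reg=8
step 10: T0 CAS ⇒ ok; ctr=9 reg=8
step 11: T0 LOAD ⇒ load; ctr=9 reg=9
step 12: T1 LOAD ⇒ load; ctr=9 reg=9
step 13: T1 CAS ⇒ ok; ctr=10 reg=9
step 14: T1 LOAD ⇒ load; ctr=10 reg=10
step 15: T0 CAS ⇒ retry; ctr=10 reg=9
step 16: T1 CAS ⇒ ok; ctr=11 reg=10
step 17: T0 LOAD ⇒ load; ctr=11 reg=11
step 18: T0 CAS ⇒ ok; ctr=12 reg=11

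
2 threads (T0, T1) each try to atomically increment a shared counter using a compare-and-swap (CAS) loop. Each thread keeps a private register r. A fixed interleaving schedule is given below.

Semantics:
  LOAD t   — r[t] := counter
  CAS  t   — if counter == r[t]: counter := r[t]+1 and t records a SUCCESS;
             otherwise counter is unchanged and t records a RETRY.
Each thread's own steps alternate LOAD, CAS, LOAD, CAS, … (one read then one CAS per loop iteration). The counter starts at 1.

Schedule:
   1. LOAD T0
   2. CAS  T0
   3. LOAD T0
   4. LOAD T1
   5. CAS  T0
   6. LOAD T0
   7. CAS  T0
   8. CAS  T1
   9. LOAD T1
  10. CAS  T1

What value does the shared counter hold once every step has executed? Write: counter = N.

counter = 5

1. LOAD T0 → mem=1 r[T0]=1 [LOAD]
2. CAS T0 → mem=2 r[T0]=1 [OK]
3. LOAD T0 → mem=2 r[T0]=2 [LOAD]
4. LOAD T1 → mem=2 r[T1]=2 [LOAD]
5. CAS T0 → mem=3 r[T0]=2 [OK]
6. LOAD T0 → mem=3 r[T0]=3 [LOAD]
7. CAS T0 → mem=4 r[T0]=3 [OK]
8. CAS T1 → mem=4 r[T1]=2 [RETRY]
9. LOAD T1 → mem=4 r[T1]=4 [LOAD]
10. CAS T1 → mem=5 r[T1]=4 [OK]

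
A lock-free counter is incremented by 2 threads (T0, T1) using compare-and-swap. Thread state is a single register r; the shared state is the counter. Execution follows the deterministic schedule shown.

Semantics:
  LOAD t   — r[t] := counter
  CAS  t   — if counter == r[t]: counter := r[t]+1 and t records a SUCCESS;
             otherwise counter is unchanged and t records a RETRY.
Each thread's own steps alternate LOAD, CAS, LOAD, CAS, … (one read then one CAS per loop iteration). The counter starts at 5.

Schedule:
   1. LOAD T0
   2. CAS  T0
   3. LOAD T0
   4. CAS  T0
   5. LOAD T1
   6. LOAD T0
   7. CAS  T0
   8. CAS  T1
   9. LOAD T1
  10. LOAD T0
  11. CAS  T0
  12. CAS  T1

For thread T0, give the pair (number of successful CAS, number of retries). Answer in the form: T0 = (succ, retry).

step 1: T0 LOAD ⇒ load; ctr=5 reg=5
step 2: T0 CAS ⇒ ok; ctr=6 reg=5
step 3: T0 LOAD ⇒ load; ctr=6 reg=6
step 4: T0 CAS ⇒ ok; ctr=7 reg=6
step 5: T1 LOAD ⇒ load; ctr=7 reg=7
step 6: T0 LOAD ⇒ load; ctr=7 reg=7
step 7: T0 CAS ⇒ ok; ctr=8 reg=7
step 8: T1 CAS ⇒ retry; ctr=8 reg=7
step 9: T1 LOAD ⇒ load; ctr=8 reg=8
step 10: T0 LOAD ⇒ load; ctr=8 reg=8
step 11: T0 CAS ⇒ ok; ctr=9 reg=8
step 12: T1 CAS ⇒ retry; ctr=9 reg=8

T0 = (4, 0)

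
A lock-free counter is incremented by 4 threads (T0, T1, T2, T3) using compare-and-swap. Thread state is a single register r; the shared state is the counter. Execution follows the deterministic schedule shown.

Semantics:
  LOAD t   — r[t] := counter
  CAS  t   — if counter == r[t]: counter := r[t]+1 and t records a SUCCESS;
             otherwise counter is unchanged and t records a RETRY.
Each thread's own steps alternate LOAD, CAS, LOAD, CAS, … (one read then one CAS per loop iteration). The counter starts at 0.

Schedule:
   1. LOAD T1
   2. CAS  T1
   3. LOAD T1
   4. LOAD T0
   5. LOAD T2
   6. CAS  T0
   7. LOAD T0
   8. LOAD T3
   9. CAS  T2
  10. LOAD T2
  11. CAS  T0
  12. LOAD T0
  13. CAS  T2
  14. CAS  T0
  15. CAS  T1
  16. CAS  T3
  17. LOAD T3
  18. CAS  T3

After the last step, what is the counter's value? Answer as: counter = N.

counter = 5

#1 T1 reads 0
#2 T1 CAS(0→1) writes; counter now 1
#3 T1 reads 1
#4 T0 reads 1
#5 T2 reads 1
#6 T0 CAS(1→2) writes; counter now 2
#7 T0 reads 2
#8 T3 reads 2
#9 T2 CAS(1→2) fails; counter now 2
#10 T2 reads 2
#11 T0 CAS(2→3) writes; counter now 3
#12 T0 reads 3
#13 T2 CAS(2→3) fails; counter now 3
#14 T0 CAS(3→4) writes; counter now 4
#15 T1 CAS(1→2) fails; counter now 4
#16 T3 CAS(2→3) fails; counter now 4
#17 T3 reads 4
#18 T3 CAS(4→5) writes; counter now 5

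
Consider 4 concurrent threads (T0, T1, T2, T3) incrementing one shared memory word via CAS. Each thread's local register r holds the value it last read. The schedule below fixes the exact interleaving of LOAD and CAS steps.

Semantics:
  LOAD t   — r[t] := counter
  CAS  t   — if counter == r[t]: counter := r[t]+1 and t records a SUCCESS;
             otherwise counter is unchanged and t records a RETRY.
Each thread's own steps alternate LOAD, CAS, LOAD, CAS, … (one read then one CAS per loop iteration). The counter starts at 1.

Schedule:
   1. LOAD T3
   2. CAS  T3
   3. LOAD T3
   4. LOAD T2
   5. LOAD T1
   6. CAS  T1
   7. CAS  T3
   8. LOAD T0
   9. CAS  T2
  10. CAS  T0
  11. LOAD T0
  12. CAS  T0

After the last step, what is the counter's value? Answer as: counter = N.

counter = 5

   1) LOAD T3:  M=1  r_T3=1
   2) CAS  T3:  M=2  r_T3=1 ✓
   3) LOAD T3:  M=2  r_T3=2
   4) LOAD T2:  M=2  r_T2=2
   5) LOAD T1:  M=2  r_T1=2
   6) CAS  T1:  M=3  r_T1=2 ✓
   7) CAS  T3:  M=3  r_T3=2 ✗
   8) LOAD T0:  M=3  r_T0=3
   9) CAS  T2:  M=3  r_T2=2 ✗
  10) CAS  T0:  M=4  r_T0=3 ✓
  11) LOAD T0:  M=4  r_T0=4
  12) CAS  T0:  M=5  r_T0=4 ✓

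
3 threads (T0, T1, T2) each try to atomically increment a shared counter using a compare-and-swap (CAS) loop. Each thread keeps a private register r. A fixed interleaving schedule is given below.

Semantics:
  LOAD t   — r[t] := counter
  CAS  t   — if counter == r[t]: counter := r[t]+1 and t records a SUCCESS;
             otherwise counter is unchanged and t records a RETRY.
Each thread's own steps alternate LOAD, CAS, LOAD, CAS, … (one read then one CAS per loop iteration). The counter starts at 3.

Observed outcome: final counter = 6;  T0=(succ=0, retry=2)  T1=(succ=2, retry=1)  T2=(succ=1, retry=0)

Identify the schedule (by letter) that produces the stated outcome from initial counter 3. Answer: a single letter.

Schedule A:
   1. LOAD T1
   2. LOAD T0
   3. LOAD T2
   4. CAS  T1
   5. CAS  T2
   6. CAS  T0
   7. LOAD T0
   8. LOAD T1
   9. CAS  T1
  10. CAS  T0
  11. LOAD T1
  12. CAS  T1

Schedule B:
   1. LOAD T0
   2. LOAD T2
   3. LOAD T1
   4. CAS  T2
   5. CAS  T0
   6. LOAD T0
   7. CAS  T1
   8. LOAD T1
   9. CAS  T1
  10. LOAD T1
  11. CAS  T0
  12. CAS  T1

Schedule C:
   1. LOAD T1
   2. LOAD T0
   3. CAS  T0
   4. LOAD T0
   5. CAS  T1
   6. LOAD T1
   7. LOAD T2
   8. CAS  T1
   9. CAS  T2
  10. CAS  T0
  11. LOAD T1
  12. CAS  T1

Simulating candidate B:
step 1: T0 LOAD ⇒ load; ctr=3 reg=3
step 2: T2 LOAD ⇒ load; ctr=3 reg=3
step 3: T1 LOAD ⇒ load; ctr=3 reg=3
step 4: T2 CAS ⇒ ok; ctr=4 reg=3
step 5: T0 CAS ⇒ retry; ctr=4 reg=3
step 6: T0 LOAD ⇒ load; ctr=4 reg=4
step 7: T1 CAS ⇒ retry; ctr=4 reg=3
step 8: T1 LOAD ⇒ load; ctr=4 reg=4
step 9: T1 CAS ⇒ ok; ctr=5 reg=4
step 10: T1 LOAD ⇒ load; ctr=5 reg=5
step 11: T0 CAS ⇒ retry; ctr=5 reg=4
step 12: T1 CAS ⇒ ok; ctr=6 reg=5

B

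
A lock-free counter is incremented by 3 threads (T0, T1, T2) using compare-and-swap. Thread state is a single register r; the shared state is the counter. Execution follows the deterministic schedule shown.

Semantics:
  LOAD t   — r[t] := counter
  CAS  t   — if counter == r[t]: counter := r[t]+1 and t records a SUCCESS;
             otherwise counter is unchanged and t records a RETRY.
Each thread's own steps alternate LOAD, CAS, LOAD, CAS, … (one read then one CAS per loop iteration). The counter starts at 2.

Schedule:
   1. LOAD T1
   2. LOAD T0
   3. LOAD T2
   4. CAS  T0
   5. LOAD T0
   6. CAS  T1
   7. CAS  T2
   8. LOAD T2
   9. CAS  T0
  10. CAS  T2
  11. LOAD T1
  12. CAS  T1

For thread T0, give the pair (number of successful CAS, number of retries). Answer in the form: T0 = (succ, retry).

T0 = (2, 0)

[1] T1.load  rd  (counter 2, T1.r 2)
[2] T0.load  rd  (counter 2, T0.r 2)
[3] T2.load  rd  (counter 2, T2.r 2)
[4] T0.cas  hit  (counter 3, T0.r 2)
[5] T0.load  rd  (counter 3, T0.r 3)
[6] T1.cas  miss  (counter 3, T1.r 2)
[7] T2.cas  miss  (counter 3, T2.r 2)
[8] T2.load  rd  (counter 3, T2.r 3)
[9] T0.cas  hit  (counter 4, T0.r 3)
[10] T2.cas  miss  (counter 4, T2.r 3)
[11] T1.load  rd  (counter 4, T1.r 4)
[12] T1.cas  hit  (counter 5, T1.r 4)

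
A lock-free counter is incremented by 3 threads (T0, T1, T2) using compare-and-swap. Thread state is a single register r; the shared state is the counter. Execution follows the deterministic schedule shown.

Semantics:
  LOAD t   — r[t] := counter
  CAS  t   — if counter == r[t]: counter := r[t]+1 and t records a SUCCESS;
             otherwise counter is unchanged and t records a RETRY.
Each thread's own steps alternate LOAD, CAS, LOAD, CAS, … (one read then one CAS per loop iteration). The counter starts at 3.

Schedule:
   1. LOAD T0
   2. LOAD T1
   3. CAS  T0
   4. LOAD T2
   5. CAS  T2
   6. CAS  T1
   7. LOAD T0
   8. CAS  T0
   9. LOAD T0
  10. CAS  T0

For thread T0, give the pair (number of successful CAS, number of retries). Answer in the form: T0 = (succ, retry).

#1 T0 reads 3
#2 T1 reads 3
#3 T0 CAS(3→4) writes; counter now 4
#4 T2 reads 4
#5 T2 CAS(4→5) writes; counter now 5
#6 T1 CAS(3→4) fails; counter now 5
#7 T0 reads 5
#8 T0 CAS(5→6) writes; counter now 6
#9 T0 reads 6
#10 T0 CAS(6→7) writes; counter now 7

T0 = (3, 0)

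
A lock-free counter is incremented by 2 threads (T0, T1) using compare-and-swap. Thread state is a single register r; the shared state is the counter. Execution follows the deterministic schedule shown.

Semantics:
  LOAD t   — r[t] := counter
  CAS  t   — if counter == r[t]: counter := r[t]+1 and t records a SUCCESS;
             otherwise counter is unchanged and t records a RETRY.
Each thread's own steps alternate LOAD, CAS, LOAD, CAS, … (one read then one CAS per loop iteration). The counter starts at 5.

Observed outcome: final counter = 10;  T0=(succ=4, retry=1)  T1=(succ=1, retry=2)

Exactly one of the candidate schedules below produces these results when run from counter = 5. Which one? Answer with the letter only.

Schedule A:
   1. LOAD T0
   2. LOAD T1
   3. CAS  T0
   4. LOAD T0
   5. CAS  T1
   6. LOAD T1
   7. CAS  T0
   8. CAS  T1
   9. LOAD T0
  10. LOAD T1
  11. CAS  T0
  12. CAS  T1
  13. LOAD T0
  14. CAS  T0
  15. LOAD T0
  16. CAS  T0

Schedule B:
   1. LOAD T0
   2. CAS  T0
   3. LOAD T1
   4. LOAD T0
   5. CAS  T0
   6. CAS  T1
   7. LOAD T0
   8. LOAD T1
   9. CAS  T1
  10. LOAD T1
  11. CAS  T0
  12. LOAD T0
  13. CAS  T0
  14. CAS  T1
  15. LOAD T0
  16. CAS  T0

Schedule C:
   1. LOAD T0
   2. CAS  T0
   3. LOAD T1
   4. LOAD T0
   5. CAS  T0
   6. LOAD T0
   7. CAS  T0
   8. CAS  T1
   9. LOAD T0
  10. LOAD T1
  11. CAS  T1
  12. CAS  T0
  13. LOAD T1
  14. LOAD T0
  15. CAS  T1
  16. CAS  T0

B

Simulating candidate B:
step 1: T0 LOAD ⇒ load; ctr=5 reg=5
step 2: T0 CAS ⇒ ok; ctr=6 reg=5
step 3: T1 LOAD ⇒ load; ctr=6 reg=6
step 4: T0 LOAD ⇒ load; ctr=6 reg=6
step 5: T0 CAS ⇒ ok; ctr=7 reg=6
step 6: T1 CAS ⇒ retry; ctr=7 reg=6
step 7: T0 LOAD ⇒ load; ctr=7 reg=7
step 8: T1 LOAD ⇒ load; ctr=7 reg=7
step 9: T1 CAS ⇒ ok; ctr=8 reg=7
step 10: T1 LOAD ⇒ load; ctr=8 reg=8
step 11: T0 CAS ⇒ retry; ctr=8 reg=7
step 12: T0 LOAD ⇒ load; ctr=8 reg=8
step 13: T0 CAS ⇒ ok; ctr=9 reg=8
step 14: T1 CAS ⇒ retry; ctr=9 reg=8
step 15: T0 LOAD ⇒ load; ctr=9 reg=9
step 16: T0 CAS ⇒ ok; ctr=10 reg=9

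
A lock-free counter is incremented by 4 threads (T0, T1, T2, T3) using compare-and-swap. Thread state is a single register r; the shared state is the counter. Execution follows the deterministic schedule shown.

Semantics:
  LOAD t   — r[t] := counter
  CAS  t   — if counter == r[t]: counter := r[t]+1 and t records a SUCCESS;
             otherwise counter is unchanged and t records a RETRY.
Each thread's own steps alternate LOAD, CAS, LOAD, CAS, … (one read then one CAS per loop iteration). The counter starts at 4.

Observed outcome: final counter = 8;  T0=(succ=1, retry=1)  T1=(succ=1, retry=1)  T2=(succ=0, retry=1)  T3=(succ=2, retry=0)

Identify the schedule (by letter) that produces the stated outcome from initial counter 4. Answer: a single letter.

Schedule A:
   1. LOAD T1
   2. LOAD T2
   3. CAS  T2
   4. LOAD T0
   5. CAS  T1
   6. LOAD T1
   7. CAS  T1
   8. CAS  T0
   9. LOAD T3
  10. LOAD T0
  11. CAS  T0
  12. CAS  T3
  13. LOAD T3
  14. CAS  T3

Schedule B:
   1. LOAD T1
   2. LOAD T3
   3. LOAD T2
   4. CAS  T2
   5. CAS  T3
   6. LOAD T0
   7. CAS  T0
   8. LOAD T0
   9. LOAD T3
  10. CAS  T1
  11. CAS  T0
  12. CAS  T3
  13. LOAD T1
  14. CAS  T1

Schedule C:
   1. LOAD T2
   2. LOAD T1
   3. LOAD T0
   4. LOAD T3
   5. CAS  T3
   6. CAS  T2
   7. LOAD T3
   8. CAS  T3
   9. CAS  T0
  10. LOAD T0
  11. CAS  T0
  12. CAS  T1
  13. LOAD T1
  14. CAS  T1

C

Tracing schedule C:
1. LOAD T2 → mem=4 r[T2]=4 [LOAD]
2. LOAD T1 → mem=4 r[T1]=4 [LOAD]
3. LOAD T0 → mem=4 r[T0]=4 [LOAD]
4. LOAD T3 → mem=4 r[T3]=4 [LOAD]
5. CAS T3 → mem=5 r[T3]=4 [OK]
6. CAS T2 → mem=5 r[T2]=4 [RETRY]
7. LOAD T3 → mem=5 r[T3]=5 [LOAD]
8. CAS T3 → mem=6 r[T3]=5 [OK]
9. CAS T0 → mem=6 r[T0]=4 [RETRY]
10. LOAD T0 → mem=6 r[T0]=6 [LOAD]
11. CAS T0 → mem=7 r[T0]=6 [OK]
12. CAS T1 → mem=7 r[T1]=4 [RETRY]
13. LOAD T1 → mem=7 r[T1]=7 [LOAD]
14. CAS T1 → mem=8 r[T1]=7 [OK]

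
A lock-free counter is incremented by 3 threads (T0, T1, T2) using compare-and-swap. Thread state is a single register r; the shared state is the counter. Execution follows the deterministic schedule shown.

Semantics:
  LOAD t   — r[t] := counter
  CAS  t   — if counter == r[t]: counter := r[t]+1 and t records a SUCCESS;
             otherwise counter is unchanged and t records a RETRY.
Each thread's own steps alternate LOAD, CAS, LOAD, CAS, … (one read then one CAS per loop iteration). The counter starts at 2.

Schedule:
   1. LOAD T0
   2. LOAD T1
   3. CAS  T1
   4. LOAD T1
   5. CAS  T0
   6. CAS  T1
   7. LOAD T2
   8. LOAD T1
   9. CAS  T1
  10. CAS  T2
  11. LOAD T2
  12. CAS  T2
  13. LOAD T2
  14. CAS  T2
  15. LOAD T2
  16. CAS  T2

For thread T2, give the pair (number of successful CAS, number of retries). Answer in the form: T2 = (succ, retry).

step 1: T0 LOAD ⇒ load; ctr=2 reg=2
step 2: T1 LOAD ⇒ load; ctr=2 reg=2
step 3: T1 CAS ⇒ ok; ctr=3 reg=2
step 4: T1 LOAD ⇒ load; ctr=3 reg=3
step 5: T0 CAS ⇒ retry; ctr=3 reg=2
step 6: T1 CAS ⇒ ok; ctr=4 reg=3
step 7: T2 LOAD ⇒ load; ctr=4 reg=4
step 8: T1 LOAD ⇒ load; ctr=4 reg=4
step 9: T1 CAS ⇒ ok; ctr=5 reg=4
step 10: T2 CAS ⇒ retry; ctr=5 reg=4
step 11: T2 LOAD ⇒ load; ctr=5 reg=5
step 12: T2 CAS ⇒ ok; ctr=6 reg=5
step 13: T2 LOAD ⇒ load; ctr=6 reg=6
step 14: T2 CAS ⇒ ok; ctr=7 reg=6
step 15: T2 LOAD ⇒ load; ctr=7 reg=7
step 16: T2 CAS ⇒ ok; ctr=8 reg=7

T2 = (3, 1)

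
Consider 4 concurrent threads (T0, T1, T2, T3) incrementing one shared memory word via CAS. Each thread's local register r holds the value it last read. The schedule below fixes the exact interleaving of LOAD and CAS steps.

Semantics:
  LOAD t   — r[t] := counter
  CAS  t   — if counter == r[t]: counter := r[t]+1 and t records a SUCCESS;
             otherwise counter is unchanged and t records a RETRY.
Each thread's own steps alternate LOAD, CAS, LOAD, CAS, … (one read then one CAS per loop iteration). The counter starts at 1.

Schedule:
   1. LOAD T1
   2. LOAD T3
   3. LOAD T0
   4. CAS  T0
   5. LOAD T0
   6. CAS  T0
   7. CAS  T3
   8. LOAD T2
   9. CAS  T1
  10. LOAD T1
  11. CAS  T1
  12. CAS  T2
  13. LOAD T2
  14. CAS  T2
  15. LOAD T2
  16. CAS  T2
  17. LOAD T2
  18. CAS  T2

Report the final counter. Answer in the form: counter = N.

   1) LOAD T1:  M=1  r_T1=1
   2) LOAD T3:  M=1  r_T3=1
   3) LOAD T0:  M=1  r_T0=1
   4) CAS  T0:  M=2  r_T0=1 ✓
   5) LOAD T0:  M=2  r_T0=2
   6) CAS  T0:  M=3  r_T0=2 ✓
   7) CAS  T3:  M=3  r_T3=1 ✗
   8) LOAD T2:  M=3  r_T2=3
   9) CAS  T1:  M=3  r_T1=1 ✗
  10) LOAD T1:  M=3  r_T1=3
  11) CAS  T1:  M=4  r_T1=3 ✓
  12) CAS  T2:  M=4  r_T2=3 ✗
  13) LOAD T2:  M=4  r_T2=4
  14) CAS  T2:  M=5  r_T2=4 ✓
  15) LOAD T2:  M=5  r_T2=5
  16) CAS  T2:  M=6  r_T2=5 ✓
  17) LOAD T2:  M=6  r_T2=6
  18) CAS  T2:  M=7  r_T2=6 ✓

counter = 7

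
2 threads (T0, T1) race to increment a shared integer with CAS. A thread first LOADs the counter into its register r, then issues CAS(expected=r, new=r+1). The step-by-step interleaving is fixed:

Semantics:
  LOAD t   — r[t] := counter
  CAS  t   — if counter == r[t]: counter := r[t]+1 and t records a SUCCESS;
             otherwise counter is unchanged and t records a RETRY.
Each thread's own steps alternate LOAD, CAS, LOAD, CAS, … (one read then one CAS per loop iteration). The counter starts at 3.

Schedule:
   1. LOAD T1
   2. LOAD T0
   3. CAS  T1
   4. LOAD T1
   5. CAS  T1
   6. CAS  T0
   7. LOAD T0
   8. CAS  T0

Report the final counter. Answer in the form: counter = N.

T1 LOAD — after: cnt=3, r=3 — load
T0 LOAD — after: cnt=3, r=3 — load
T1 CAS — after: cnt=4, r=3 — ok
T1 LOAD — after: cnt=4, r=4 — load
T1 CAS — after: cnt=5, r=4 — ok
T0 CAS — after: cnt=5, r=3 — retry
T0 LOAD — after: cnt=5, r=5 — load
T0 CAS — after: cnt=6, r=5 — ok

counter = 6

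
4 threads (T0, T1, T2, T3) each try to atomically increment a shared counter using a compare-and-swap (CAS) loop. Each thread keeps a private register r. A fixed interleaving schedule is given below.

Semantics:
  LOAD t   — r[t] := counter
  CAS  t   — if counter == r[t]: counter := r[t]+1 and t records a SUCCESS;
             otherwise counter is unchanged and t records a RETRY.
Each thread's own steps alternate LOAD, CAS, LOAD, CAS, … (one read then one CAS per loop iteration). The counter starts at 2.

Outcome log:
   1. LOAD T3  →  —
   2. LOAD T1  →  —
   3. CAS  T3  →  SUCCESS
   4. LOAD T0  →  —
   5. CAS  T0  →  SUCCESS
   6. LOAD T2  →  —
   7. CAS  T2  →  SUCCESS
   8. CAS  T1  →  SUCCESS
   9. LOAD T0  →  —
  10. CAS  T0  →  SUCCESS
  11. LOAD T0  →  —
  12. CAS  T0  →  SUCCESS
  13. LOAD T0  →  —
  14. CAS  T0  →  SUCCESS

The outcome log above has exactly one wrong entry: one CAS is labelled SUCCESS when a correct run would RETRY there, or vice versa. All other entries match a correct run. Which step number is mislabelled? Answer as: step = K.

Correct run:
1. LOAD T3 → mem=2 r[T3]=2 [LOAD]
2. LOAD T1 → mem=2 r[T1]=2 [LOAD]
3. CAS T3 → mem=3 r[T3]=2 [OK]
4. LOAD T0 → mem=3 r[T0]=3 [LOAD]
5. CAS T0 → mem=4 r[T0]=3 [OK]
6. LOAD T2 → mem=4 r[T2]=4 [LOAD]
7. CAS T2 → mem=5 r[T2]=4 [OK]
8. CAS T1 → mem=5 r[T1]=2 [RETRY]
9. LOAD T0 → mem=5 r[T0]=5 [LOAD]
10. CAS T0 → mem=6 r[T0]=5 [OK]
11. LOAD T0 → mem=6 r[T0]=6 [LOAD]
12. CAS T0 → mem=7 r[T0]=6 [OK]
13. LOAD T0 → mem=7 r[T0]=7 [LOAD]
14. CAS T0 → mem=8 r[T0]=7 [OK]
Log disagrees first at step 8.

step = 8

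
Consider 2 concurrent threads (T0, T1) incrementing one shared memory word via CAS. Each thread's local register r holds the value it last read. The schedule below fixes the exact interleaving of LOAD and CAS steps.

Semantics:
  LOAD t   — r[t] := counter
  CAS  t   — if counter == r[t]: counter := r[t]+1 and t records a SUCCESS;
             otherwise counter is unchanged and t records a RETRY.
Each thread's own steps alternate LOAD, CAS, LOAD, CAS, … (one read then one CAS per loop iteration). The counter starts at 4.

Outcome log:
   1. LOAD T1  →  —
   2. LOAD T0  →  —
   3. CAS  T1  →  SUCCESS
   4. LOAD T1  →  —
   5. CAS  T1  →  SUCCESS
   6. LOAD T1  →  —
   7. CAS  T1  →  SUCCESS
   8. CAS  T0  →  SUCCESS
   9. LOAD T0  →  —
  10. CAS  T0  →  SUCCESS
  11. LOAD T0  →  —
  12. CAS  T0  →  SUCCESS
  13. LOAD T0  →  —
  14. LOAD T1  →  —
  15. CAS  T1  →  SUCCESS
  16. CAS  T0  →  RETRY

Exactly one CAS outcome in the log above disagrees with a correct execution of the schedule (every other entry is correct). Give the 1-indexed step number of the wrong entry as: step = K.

step = 8

Correct run:
[1] T1.load  rd  (counter 4, T1.r 4)
[2] T0.load  rd  (counter 4, T0.r 4)
[3] T1.cas  hit  (counter 5, T1.r 4)
[4] T1.load  rd  (counter 5, T1.r 5)
[5] T1.cas  hit  (counter 6, T1.r 5)
[6] T1.load  rd  (counter 6, T1.r 6)
[7] T1.cas  hit  (counter 7, T1.r 6)
[8] T0.cas  miss  (counter 7, T0.r 4)
[9] T0.load  rd  (counter 7, T0.r 7)
[10] T0.cas  hit  (counter 8, T0.r 7)
[11] T0.load  rd  (counter 8, T0.r 8)
[12] T0.cas  hit  (counter 9, T0.r 8)
[13] T0.load  rd  (counter 9, T0.r 9)
[14] T1.load  rd  (counter 9, T1.r 9)
[15] T1.cas  hit  (counter 10, T1.r 9)
[16] T0.cas  miss  (counter 10, T0.r 9)
Flip is step 8.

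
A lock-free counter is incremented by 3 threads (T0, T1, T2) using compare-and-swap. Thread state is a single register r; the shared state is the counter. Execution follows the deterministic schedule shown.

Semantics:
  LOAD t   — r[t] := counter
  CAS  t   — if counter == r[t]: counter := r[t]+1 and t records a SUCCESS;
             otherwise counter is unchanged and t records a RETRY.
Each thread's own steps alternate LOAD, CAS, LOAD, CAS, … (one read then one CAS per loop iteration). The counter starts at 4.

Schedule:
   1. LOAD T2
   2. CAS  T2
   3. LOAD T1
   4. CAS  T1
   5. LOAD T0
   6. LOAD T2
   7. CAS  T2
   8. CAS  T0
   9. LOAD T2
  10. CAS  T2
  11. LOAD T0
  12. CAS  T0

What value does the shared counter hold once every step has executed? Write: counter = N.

counter = 9

   1) LOAD T2:  M=4  r_T2=4
   2) CAS  T2:  M=5  r_T2=4 ✓
   3) LOAD T1:  M=5  r_T1=5
   4) CAS  T1:  M=6  r_T1=5 ✓
   5) LOAD T0:  M=6  r_T0=6
   6) LOAD T2:  M=6  r_T2=6
   7) CAS  T2:  M=7  r_T2=6 ✓
   8) CAS  T0:  M=7  r_T0=6 ✗
   9) LOAD T2:  M=7  r_T2=7
  10) CAS  T2:  M=8  r_T2=7 ✓
  11) LOAD T0:  M=8  r_T0=8
  12) CAS  T0:  M=9  r_T0=8 ✓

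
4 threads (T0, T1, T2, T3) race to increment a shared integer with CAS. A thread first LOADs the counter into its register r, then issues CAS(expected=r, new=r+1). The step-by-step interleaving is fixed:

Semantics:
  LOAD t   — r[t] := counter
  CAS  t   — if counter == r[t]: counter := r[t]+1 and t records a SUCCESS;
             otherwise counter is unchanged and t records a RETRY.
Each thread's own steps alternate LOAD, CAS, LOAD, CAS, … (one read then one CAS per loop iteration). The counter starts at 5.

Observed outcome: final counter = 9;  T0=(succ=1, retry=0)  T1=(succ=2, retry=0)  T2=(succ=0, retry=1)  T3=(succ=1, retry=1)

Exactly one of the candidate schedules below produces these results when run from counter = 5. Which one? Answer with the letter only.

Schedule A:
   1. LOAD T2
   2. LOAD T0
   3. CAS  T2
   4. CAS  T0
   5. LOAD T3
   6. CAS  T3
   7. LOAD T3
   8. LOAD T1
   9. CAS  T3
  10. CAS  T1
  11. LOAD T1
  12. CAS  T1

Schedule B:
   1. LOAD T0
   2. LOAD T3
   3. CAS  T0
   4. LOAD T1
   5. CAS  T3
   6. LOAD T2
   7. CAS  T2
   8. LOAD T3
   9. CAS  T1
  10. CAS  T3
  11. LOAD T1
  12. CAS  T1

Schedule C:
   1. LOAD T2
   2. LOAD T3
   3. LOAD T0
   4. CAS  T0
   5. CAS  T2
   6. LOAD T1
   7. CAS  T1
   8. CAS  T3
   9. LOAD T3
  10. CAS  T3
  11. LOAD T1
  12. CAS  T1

Tracing schedule C:
T2 LOAD — after: cnt=5, r=5 — load
T3 LOAD — after: cnt=5, r=5 — load
T0 LOAD — after: cnt=5, r=5 — load
T0 CAS — after: cnt=6, r=5 — ok
T2 CAS — after: cnt=6, r=5 — retry
T1 LOAD — after: cnt=6, r=6 — load
T1 CAS — after: cnt=7, r=6 — ok
T3 CAS — after: cnt=7, r=5 — retry
T3 LOAD — after: cnt=7, r=7 — load
T3 CAS — after: cnt=8, r=7 — ok
T1 LOAD — after: cnt=8, r=8 — load
T1 CAS — after: cnt=9, r=8 — ok

C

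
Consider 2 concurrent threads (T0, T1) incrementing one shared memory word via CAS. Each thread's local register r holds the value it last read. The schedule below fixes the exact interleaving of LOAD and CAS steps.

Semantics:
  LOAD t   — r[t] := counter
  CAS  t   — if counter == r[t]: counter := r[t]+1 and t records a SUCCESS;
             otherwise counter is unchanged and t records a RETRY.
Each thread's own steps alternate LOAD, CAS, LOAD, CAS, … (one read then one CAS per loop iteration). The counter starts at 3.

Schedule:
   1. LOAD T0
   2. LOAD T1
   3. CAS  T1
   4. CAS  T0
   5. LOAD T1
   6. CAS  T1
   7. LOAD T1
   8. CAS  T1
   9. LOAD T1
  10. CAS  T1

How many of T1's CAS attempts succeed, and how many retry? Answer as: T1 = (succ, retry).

   1) LOAD T0:  M=3  r_T0=3
   2) LOAD T1:  M=3  r_T1=3
   3) CAS  T1:  M=4  r_T1=3 ✓
   4) CAS  T0:  M=4  r_T0=3 ✗
   5) LOAD T1:  M=4  r_T1=4
   6) CAS  T1:  M=5  r_T1=4 ✓
   7) LOAD T1:  M=5  r_T1=5
   8) CAS  T1:  M=6  r_T1=5 ✓
   9) LOAD T1:  M=6  r_T1=6
  10) CAS  T1:  M=7  r_T1=6 ✓

T1 = (4, 0)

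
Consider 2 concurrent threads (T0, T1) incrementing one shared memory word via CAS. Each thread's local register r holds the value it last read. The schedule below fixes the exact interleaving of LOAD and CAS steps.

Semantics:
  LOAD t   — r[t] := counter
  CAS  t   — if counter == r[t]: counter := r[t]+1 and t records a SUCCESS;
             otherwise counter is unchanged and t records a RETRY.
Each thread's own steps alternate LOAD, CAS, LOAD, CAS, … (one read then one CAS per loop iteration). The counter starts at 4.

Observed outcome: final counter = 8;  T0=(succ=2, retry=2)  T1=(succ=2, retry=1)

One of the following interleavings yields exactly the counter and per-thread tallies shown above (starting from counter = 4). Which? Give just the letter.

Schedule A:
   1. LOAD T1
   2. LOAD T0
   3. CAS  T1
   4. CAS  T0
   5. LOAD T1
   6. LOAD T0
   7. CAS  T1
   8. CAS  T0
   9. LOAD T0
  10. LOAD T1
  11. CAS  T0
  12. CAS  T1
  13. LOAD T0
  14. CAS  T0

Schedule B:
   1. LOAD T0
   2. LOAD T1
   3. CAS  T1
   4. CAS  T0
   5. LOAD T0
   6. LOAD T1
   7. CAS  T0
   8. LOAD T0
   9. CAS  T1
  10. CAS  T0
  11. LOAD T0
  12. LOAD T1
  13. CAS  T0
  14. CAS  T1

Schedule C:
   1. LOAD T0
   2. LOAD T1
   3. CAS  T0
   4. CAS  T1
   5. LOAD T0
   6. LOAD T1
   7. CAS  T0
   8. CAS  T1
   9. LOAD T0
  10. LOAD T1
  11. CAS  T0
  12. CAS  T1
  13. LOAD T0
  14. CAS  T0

A

Simulating candidate A:
1. LOAD T1 → mem=4 r[T1]=4 [LOAD]
2. LOAD T0 → mem=4 r[T0]=4 [LOAD]
3. CAS T1 → mem=5 r[T1]=4 [OK]
4. CAS T0 → mem=5 r[T0]=4 [RETRY]
5. LOAD T1 → mem=5 r[T1]=5 [LOAD]
6. LOAD T0 → mem=5 r[T0]=5 [LOAD]
7. CAS T1 → mem=6 r[T1]=5 [OK]
8. CAS T0 → mem=6 r[T0]=5 [RETRY]
9. LOAD T0 → mem=6 r[T0]=6 [LOAD]
10. LOAD T1 → mem=6 r[T1]=6 [LOAD]
11. CAS T0 → mem=7 r[T0]=6 [OK]
12. CAS T1 → mem=7 r[T1]=6 [RETRY]
13. LOAD T0 → mem=7 r[T0]=7 [LOAD]
14. CAS T0 → mem=8 r[T0]=7 [OK]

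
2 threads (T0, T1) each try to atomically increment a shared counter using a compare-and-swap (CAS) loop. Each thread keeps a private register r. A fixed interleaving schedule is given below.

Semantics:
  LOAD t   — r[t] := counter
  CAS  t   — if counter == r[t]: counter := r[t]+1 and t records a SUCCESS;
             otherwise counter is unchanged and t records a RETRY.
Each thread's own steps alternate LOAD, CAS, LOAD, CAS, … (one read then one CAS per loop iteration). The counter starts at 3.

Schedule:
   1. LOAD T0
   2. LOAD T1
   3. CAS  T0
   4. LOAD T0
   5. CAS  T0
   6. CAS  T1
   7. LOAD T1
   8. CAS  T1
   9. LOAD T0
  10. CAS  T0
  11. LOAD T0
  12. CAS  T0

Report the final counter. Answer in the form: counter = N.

1. LOAD T0 → mem=3 r[T0]=3 [LOAD]
2. LOAD T1 → mem=3 r[T1]=3 [LOAD]
3. CAS T0 → mem=4 r[T0]=3 [OK]
4. LOAD T0 → mem=4 r[T0]=4 [LOAD]
5. CAS T0 → mem=5 r[T0]=4 [OK]
6. CAS T1 → mem=5 r[T1]=3 [RETRY]
7. LOAD T1 → mem=5 r[T1]=5 [LOAD]
8. CAS T1 → mem=6 r[T1]=5 [OK]
9. LOAD T0 → mem=6 r[T0]=6 [LOAD]
10. CAS T0 → mem=7 r[T0]=6 [OK]
11. LOAD T0 → mem=7 r[T0]=7 [LOAD]
12. CAS T0 → mem=8 r[T0]=7 [OK]

counter = 8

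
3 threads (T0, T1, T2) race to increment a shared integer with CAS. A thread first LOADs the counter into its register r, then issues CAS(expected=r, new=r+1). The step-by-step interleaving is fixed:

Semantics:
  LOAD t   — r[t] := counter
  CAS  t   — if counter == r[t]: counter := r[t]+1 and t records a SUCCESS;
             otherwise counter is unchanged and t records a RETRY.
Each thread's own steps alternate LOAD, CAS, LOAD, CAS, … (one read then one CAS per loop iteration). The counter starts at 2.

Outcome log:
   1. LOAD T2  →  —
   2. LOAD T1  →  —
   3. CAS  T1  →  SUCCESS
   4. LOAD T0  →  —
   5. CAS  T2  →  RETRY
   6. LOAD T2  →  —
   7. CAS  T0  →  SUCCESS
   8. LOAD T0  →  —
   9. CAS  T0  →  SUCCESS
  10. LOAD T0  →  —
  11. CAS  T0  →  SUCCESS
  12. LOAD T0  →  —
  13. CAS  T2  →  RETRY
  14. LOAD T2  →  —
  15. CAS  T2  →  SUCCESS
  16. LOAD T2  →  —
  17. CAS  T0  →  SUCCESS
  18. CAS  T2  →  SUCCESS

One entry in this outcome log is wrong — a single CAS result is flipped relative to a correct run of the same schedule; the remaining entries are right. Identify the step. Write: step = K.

Reference trace:
   1) LOAD T2:  M=2  r_T2=2
   2) LOAD T1:  M=2  r_T1=2
   3) CAS  T1:  M=3  r_T1=2 ✓
   4) LOAD T0:  M=3  r_T0=3
   5) CAS  T2:  M=3  r_T2=2 ✗
   6) LOAD T2:  M=3  r_T2=3
   7) CAS  T0:  M=4  r_T0=3 ✓
   8) LOAD T0:  M=4  r_T0=4
   9) CAS  T0:  M=5  r_T0=4 ✓
  10) LOAD T0:  M=5  r_T0=5
  11) CAS  T0:  M=6  r_T0=5 ✓
  12) LOAD T0:  M=6  r_T0=6
  13) CAS  T2:  M=6  r_T2=3 ✗
  14) LOAD T2:  M=6  r_T2=6
  15) CAS  T2:  M=7  r_T2=6 ✓
  16) LOAD T2:  M=7  r_T2=7
  17) CAS  T0:  M=7  r_T0=6 ✗
  18) CAS  T2:  M=8  r_T2=7 ✓
Log disagrees first at step 17.

step = 17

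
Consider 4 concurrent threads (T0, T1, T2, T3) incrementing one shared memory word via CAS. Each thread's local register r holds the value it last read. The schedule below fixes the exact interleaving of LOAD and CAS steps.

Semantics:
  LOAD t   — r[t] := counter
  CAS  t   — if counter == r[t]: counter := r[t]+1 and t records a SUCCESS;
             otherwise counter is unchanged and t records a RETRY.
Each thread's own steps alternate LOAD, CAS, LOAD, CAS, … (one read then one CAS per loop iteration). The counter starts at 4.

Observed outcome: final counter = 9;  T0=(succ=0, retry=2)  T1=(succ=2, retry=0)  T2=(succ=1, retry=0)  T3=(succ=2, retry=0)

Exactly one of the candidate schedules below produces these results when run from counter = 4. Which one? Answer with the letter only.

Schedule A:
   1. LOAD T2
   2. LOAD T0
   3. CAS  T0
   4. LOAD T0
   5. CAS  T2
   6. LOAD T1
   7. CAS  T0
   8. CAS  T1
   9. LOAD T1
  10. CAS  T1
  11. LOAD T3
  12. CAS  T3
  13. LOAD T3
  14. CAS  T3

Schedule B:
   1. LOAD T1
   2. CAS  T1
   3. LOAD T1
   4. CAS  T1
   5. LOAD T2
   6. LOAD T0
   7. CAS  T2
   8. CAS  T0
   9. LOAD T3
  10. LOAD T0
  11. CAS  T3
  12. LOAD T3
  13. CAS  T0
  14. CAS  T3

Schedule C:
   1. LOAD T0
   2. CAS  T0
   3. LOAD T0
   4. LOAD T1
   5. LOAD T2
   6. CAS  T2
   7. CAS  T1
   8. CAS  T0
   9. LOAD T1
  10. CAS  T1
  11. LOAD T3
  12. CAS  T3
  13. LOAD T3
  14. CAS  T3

B

Tracing schedule B:
[1] T1.load  rd  (counter 4, T1.r 4)
[2] T1.cas  hit  (counter 5, T1.r 4)
[3] T1.load  rd  (counter 5, T1.r 5)
[4] T1.cas  hit  (counter 6, T1.r 5)
[5] T2.load  rd  (counter 6, T2.r 6)
[6] T0.load  rd  (counter 6, T0.r 6)
[7] T2.cas  hit  (counter 7, T2.r 6)
[8] T0.cas  miss  (counter 7, T0.r 6)
[9] T3.load  rd  (counter 7, T3.r 7)
[10] T0.load  rd  (counter 7, T0.r 7)
[11] T3.cas  hit  (counter 8, T3.r 7)
[12] T3.load  rd  (counter 8, T3.r 8)
[13] T0.cas  miss  (counter 8, T0.r 7)
[14] T3.cas  hit  (counter 9, T3.r 8)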